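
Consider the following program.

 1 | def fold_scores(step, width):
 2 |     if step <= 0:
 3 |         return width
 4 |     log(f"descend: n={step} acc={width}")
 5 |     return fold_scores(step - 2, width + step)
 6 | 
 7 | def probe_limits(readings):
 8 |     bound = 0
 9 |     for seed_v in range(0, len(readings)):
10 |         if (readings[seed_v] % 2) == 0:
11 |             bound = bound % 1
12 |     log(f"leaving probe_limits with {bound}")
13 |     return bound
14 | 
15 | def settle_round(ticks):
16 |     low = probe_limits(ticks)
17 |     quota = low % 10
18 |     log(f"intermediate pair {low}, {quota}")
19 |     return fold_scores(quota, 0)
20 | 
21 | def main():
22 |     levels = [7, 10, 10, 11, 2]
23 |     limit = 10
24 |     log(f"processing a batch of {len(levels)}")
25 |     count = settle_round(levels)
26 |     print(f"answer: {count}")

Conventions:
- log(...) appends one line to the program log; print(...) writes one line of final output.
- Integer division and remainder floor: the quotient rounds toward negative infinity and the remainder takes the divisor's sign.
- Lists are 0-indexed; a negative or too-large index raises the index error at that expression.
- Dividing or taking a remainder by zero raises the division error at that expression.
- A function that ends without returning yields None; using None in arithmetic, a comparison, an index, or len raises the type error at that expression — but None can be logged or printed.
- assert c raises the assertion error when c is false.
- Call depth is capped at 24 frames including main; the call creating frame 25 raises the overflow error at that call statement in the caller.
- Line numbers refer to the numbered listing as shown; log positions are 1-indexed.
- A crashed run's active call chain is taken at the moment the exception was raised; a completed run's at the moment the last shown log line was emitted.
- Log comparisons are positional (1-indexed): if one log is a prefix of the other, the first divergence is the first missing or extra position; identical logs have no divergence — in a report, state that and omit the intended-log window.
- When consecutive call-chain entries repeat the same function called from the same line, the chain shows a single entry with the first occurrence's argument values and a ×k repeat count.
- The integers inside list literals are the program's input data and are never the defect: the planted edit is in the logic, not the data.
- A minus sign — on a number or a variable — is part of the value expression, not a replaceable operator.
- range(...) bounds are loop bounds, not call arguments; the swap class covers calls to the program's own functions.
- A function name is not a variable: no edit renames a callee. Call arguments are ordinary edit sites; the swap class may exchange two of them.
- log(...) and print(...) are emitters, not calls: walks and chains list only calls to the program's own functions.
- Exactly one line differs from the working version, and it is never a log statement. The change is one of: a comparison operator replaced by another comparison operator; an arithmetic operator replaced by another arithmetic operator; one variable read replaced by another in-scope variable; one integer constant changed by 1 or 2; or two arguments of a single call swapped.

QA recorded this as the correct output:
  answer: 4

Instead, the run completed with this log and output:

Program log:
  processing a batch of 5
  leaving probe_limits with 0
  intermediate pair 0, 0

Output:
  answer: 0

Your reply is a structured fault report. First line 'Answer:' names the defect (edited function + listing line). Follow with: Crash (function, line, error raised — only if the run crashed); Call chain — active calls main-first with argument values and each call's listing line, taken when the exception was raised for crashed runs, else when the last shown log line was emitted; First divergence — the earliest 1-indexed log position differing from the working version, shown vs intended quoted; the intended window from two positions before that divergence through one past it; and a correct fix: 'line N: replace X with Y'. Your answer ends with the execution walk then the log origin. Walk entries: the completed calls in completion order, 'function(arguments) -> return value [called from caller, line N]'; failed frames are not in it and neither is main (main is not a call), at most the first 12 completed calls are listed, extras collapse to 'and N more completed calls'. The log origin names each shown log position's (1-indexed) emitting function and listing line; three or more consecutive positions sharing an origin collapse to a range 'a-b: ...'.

Answer: the defect is in probe_limits at line 11.
Key fact: Everything matches until log position 2, which reads 'leaving probe_limits with 0' in place of 'leaving probe_limits with 3'.
Call chain: main -> settle_round([7, 10, 10, 11, 2]) (called at line 25).
First divergence: at position 2 the run shows 'leaving probe_limits with 0' where the working version logs 'leaving probe_limits with 3'.
Intended log window:
  1: processing a batch of 5
  2: leaving probe_limits with 3
  3: intermediate pair 3, 3
Execution walk:
  probe_limits([7, 10, 10, 11, 2]) -> 0  [called from settle_round, line 16]
  fold_scores(0, 0) -> 0  [called from settle_round, line 19]
  settle_round([7, 10, 10, 11, 2]) -> 0  [called from main, line 25]
Origin of each log line:
  1 — main, line 24
  2 — probe_limits, line 12
  3 — settle_round, line 18
A correct fix: line 11: replace `%` with `+`.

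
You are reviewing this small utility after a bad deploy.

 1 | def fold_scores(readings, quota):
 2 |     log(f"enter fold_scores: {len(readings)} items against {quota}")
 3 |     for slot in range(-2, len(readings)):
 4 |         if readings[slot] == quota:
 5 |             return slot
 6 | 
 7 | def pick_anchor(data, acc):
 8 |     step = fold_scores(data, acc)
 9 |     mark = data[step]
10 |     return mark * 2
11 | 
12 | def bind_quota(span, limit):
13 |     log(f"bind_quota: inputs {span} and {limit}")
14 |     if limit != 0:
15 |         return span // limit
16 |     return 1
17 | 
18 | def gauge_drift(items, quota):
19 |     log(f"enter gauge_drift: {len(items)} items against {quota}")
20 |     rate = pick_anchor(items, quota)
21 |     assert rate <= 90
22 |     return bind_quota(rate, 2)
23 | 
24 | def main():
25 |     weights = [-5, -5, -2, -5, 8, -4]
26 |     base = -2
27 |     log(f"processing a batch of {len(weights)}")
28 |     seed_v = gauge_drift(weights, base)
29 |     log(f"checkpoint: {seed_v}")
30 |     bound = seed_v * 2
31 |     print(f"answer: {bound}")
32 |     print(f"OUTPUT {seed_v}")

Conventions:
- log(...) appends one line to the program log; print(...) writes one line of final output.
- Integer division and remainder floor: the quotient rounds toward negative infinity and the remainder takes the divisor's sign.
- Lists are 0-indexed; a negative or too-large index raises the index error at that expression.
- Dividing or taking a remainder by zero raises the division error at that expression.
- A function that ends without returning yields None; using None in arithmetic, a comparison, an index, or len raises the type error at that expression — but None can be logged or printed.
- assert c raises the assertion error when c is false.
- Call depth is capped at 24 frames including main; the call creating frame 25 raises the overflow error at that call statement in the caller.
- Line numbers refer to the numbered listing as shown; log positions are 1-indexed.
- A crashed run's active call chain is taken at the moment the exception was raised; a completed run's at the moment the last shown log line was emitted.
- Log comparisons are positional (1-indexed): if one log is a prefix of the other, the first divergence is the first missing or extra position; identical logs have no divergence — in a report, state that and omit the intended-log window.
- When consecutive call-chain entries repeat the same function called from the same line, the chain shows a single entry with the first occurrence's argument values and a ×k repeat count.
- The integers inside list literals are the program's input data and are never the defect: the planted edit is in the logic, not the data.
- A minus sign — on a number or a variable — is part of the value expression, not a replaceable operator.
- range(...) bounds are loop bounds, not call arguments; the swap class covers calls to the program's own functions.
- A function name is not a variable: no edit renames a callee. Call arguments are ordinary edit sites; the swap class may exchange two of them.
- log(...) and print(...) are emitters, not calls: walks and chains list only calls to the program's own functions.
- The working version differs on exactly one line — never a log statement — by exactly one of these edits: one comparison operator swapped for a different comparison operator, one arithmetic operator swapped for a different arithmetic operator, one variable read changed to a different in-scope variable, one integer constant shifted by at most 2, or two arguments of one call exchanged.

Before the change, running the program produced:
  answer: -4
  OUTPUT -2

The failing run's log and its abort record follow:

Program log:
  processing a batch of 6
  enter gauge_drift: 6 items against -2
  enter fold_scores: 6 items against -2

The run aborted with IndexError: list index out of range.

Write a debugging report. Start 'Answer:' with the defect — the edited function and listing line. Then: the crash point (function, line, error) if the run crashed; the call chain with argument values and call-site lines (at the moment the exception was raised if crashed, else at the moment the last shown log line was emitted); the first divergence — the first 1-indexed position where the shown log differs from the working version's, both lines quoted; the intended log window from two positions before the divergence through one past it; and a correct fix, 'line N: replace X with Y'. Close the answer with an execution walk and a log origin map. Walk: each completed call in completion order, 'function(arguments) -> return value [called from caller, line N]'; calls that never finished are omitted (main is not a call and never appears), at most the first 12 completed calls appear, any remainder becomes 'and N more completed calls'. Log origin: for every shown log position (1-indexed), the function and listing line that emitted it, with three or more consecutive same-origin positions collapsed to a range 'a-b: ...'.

Answer: the defect is in fold_scores at line 3.
The tell: Only 3 log lines were emitted before the run died; the intended continuation was 'bind_quota: inputs -4 and 2'.
Crash: fold_scores, line 4, IndexError.
Call chain: main -> gauge_drift([-5, -5, -2, -5, 8, -4], -2) (called at line 28) -> pick_anchor([-5, -5, -2, -5, 8, -4], -2) (called at line 20) -> fold_scores([-5, -5, -2, -5, 8, -4], -2) (called at line 8).
First divergence: position 4 — the faulty run's log ends after 3 lines; the working version continues with 'bind_quota: inputs -4 and 2'.
Intended log window:
  2: enter gauge_drift: 6 items against -2
  3: enter fold_scores: 6 items against -2
  4: bind_quota: inputs -4 and 2
  5: checkpoint: -2
Execution walk:
  (no call completed)
Log line origins:
  1: from main, line 27
  2: from gauge_drift, line 19
  3: from fold_scores, line 2
A correct fix: line 3: replace `-2` with `0`.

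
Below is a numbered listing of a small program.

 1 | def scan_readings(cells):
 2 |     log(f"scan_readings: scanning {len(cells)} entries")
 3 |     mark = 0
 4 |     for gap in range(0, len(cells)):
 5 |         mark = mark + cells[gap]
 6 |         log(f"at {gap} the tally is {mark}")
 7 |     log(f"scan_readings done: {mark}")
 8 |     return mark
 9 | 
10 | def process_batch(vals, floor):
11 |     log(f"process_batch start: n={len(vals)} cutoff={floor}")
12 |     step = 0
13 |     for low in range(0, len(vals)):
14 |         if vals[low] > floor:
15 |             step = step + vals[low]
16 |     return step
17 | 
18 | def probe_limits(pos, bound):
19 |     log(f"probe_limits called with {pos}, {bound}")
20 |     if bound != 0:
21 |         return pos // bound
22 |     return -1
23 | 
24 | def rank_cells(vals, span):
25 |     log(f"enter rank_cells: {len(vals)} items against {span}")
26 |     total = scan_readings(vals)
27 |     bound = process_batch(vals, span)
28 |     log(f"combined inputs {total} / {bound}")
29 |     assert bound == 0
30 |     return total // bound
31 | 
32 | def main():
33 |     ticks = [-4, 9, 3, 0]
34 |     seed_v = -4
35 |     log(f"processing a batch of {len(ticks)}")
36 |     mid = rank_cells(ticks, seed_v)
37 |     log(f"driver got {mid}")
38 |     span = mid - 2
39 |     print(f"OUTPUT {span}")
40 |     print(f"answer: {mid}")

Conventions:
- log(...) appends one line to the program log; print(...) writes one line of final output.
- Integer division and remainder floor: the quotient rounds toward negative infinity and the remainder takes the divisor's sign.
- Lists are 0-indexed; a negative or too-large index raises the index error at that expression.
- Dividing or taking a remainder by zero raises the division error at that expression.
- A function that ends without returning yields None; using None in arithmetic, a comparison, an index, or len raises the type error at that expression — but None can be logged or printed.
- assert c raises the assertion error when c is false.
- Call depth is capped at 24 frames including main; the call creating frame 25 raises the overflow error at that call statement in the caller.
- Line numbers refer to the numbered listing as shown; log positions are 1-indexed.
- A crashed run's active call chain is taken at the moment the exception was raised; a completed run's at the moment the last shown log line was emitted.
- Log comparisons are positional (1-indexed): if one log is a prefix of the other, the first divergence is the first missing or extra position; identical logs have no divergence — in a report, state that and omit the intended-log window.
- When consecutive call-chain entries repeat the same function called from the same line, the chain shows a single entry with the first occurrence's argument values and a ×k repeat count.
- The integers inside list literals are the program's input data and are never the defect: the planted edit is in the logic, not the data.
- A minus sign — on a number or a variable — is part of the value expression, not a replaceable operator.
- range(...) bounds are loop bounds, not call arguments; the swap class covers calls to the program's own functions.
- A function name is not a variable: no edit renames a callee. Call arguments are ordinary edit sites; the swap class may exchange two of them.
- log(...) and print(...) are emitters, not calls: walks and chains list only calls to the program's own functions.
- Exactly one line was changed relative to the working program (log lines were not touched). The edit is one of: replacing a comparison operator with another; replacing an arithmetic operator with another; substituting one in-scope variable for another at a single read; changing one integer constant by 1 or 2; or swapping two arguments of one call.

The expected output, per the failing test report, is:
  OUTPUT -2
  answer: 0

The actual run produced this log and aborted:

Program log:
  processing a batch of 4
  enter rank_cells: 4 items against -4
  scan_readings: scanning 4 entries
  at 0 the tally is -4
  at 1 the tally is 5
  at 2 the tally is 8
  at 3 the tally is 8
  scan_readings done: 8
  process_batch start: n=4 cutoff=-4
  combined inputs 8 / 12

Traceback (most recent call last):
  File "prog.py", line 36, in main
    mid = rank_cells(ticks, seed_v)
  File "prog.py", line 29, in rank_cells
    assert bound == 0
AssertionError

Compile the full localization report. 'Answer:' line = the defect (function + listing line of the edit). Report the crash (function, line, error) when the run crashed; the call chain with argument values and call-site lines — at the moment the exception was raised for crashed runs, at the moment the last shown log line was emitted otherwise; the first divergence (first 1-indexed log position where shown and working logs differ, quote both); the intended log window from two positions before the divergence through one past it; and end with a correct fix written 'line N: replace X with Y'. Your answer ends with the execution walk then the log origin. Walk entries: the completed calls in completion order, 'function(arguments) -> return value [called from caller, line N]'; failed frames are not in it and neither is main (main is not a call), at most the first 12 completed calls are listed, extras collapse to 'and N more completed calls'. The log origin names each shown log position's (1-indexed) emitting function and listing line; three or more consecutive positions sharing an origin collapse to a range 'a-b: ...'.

Answer: the defect is in rank_cells at line 29.
Key fact: Only 10 log lines were emitted before the run died; the intended continuation was 'driver got 0'.
Crash: rank_cells, line 29, AssertionError.
Call chain: main -> rank_cells([-4, 9, 3, 0], -4) (called at line 36).
First divergence: position 11; the shown log stops at 10 lines while the working version next logs 'driver got 0'.
Intended log window:
  9: process_batch start: n=4 cutoff=-4
  10: combined inputs 8 / 12
  11: driver got 0
Execution walk:
  scan_readings([-4, 9, 3, 0]) -> 8  [called from rank_cells, line 26]
  process_batch([-4, 9, 3, 0], -4) -> 12  [called from rank_cells, line 27]
Log origins:
  1: emitted by main (line 35)
  2: emitted by rank_cells (line 25)
  3: emitted by scan_readings (line 2)
  4-7: emitted by scan_readings (line 6)
  8: emitted by scan_readings (line 7)
  9: emitted by process_batch (line 11)
  10: emitted by rank_cells (line 28)
A correct fix: line 29: replace `==` with `>`.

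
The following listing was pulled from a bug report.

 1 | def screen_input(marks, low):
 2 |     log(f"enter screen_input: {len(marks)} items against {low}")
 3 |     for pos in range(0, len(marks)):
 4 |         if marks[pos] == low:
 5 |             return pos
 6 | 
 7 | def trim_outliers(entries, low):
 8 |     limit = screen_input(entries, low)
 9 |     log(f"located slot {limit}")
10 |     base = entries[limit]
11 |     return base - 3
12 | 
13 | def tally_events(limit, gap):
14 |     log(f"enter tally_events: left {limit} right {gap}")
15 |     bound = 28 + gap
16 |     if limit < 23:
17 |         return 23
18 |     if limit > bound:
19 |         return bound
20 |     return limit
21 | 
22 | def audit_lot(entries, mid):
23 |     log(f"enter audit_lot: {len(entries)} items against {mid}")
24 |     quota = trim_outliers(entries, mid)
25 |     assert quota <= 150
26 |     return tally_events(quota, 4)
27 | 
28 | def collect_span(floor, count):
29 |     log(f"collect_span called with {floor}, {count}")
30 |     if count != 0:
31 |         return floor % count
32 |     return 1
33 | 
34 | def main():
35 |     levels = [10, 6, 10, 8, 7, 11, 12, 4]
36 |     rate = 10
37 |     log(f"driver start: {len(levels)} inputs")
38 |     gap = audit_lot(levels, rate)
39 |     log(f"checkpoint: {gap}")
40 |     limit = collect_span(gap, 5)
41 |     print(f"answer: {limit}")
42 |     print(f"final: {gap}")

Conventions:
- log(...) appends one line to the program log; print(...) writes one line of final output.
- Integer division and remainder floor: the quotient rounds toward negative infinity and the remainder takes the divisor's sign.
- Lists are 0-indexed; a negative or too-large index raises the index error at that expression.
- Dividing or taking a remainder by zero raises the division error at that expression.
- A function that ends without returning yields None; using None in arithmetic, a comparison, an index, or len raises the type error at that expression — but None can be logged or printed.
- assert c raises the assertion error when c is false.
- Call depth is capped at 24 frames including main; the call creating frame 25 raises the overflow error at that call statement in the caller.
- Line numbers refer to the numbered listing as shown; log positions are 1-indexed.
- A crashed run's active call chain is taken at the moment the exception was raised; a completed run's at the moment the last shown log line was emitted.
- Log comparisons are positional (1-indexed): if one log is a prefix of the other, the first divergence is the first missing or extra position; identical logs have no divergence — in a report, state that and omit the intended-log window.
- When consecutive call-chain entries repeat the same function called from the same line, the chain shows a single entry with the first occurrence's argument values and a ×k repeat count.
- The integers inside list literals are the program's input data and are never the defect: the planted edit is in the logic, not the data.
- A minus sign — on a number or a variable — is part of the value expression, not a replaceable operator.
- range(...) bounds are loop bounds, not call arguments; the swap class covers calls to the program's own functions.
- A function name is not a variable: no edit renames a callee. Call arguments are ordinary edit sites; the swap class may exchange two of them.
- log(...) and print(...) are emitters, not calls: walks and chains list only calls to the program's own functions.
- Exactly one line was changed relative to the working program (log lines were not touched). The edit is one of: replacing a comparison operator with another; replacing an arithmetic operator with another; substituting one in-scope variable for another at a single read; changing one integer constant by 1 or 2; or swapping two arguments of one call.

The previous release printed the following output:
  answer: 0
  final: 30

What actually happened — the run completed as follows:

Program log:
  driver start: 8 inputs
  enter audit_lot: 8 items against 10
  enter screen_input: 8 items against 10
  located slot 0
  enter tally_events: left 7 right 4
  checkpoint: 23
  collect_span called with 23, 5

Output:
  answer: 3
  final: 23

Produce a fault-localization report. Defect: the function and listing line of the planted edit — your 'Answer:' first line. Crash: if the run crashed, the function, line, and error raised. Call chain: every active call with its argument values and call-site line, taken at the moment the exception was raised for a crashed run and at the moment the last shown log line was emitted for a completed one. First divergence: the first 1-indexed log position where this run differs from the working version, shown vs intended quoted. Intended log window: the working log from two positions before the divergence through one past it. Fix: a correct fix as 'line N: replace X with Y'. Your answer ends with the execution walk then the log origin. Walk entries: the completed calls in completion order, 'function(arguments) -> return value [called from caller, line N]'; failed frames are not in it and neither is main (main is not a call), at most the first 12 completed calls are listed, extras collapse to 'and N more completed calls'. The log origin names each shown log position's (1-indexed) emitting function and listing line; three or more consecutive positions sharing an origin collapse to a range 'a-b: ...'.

Answer: the defect is in trim_outliers at line 11.
The tell: At log position 5 the runs split — shown 'enter tally_events: left 7 right 4', but the working version logs 'enter tally_events: left 30 right 4'.
Call chain: main -> collect_span(23, 5) (called at line 40).
First divergence: position 5 — the shown line 'enter tally_events: left 7 right 4' should read 'enter tally_events: left 30 right 4'.
Intended log window:
  3: enter screen_input: 8 items against 10
  4: located slot 0
  5: enter tally_events: left 30 right 4
  6: checkpoint: 30
Execution walk:
  screen_input([10, 6, 10, 8, 7, 11, 12, 4], 10) -> 0  [called from trim_outliers, line 8]
  trim_outliers([10, 6, 10, 8, 7, 11, 12, 4], 10) -> 7  [called from audit_lot, line 24]
  tally_events(7, 4) -> 23  [called from audit_lot, line 26]
  audit_lot([10, 6, 10, 8, 7, 11, 12, 4], 10) -> 23  [called from main, line 38]
  collect_span(23, 5) -> 3  [called from main, line 40]
Log origins:
  1: emitted by main (line 37)
  2: emitted by audit_lot (line 23)
  3: emitted by screen_input (line 2)
  4: emitted by trim_outliers (line 9)
  5: emitted by tally_events (line 14)
  6: emitted by main (line 39)
  7: emitted by collect_span (line 29)
A correct fix: line 11: replace `-` with `*`.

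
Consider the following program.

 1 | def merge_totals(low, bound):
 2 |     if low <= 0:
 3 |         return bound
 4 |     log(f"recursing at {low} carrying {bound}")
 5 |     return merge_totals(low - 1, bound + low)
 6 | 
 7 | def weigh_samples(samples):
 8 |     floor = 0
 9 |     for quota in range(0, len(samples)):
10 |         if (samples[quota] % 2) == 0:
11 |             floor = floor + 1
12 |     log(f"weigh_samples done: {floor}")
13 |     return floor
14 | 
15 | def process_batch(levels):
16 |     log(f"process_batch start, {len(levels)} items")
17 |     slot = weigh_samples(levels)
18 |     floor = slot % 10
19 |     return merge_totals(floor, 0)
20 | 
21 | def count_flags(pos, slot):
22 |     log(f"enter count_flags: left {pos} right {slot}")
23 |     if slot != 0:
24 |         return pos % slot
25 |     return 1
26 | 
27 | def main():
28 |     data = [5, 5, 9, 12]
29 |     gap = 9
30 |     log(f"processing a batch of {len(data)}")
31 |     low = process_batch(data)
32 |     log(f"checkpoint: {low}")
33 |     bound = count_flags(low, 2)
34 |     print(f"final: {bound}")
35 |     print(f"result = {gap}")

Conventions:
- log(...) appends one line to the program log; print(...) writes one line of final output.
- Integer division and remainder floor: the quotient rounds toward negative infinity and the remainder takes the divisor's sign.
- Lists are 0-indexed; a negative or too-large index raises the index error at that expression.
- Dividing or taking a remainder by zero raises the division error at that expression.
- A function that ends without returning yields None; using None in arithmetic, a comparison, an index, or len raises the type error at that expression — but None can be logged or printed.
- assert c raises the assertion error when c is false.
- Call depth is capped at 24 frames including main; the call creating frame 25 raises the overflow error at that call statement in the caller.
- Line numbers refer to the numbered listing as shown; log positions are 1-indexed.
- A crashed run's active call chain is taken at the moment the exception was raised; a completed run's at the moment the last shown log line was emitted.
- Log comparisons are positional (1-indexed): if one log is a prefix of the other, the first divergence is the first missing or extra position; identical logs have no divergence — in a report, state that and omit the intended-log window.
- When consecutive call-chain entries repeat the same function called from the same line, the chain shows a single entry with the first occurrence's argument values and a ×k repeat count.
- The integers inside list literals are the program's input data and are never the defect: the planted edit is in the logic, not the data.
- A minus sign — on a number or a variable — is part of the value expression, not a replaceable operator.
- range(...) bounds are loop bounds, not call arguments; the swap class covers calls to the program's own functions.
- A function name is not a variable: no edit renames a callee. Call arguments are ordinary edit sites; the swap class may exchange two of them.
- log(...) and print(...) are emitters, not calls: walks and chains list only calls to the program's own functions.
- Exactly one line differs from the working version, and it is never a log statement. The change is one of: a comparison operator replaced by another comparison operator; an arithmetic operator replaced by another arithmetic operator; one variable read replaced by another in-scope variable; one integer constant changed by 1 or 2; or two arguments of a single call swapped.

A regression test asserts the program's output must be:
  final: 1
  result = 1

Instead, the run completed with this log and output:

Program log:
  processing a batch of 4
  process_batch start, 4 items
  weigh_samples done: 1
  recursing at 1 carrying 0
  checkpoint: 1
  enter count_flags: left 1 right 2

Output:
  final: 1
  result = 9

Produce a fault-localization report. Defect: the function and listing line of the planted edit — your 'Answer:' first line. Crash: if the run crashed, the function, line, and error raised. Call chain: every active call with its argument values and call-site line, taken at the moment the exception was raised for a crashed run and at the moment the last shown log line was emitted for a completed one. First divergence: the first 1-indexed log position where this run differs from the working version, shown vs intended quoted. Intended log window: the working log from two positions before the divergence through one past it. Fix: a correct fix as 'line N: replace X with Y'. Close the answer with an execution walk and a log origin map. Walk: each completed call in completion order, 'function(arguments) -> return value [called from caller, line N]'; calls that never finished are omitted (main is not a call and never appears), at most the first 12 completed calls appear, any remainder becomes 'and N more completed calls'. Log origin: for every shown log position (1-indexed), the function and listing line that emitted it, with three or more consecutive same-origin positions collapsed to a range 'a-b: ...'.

Answer: the defect is in main at line 35.
Key fact: Nothing in the log betrays the bug — only the output does.
Call chain: main -> count_flags(1, 2) (called at line 33).
First divergence: none; the two logs match at every position.
Execution walk:
  weigh_samples([5, 5, 9, 12]) -> 1  [called from process_batch, line 17]
  merge_totals(0, 1) -> 1  [called from merge_totals, line 5]
  merge_totals(1, 0) -> 1  [called from process_batch, line 19]
  process_batch([5, 5, 9, 12]) -> 1  [called from main, line 31]
  count_flags(1, 2) -> 1  [called from main, line 33]
Log origins:
  1 — main, line 30
  2 — process_batch, line 16
  3 — weigh_samples, line 12
  4 — merge_totals, line 4
  5 — main, line 32
  6 — count_flags, line 22
A correct fix: line 35: replace `gap` with `low`.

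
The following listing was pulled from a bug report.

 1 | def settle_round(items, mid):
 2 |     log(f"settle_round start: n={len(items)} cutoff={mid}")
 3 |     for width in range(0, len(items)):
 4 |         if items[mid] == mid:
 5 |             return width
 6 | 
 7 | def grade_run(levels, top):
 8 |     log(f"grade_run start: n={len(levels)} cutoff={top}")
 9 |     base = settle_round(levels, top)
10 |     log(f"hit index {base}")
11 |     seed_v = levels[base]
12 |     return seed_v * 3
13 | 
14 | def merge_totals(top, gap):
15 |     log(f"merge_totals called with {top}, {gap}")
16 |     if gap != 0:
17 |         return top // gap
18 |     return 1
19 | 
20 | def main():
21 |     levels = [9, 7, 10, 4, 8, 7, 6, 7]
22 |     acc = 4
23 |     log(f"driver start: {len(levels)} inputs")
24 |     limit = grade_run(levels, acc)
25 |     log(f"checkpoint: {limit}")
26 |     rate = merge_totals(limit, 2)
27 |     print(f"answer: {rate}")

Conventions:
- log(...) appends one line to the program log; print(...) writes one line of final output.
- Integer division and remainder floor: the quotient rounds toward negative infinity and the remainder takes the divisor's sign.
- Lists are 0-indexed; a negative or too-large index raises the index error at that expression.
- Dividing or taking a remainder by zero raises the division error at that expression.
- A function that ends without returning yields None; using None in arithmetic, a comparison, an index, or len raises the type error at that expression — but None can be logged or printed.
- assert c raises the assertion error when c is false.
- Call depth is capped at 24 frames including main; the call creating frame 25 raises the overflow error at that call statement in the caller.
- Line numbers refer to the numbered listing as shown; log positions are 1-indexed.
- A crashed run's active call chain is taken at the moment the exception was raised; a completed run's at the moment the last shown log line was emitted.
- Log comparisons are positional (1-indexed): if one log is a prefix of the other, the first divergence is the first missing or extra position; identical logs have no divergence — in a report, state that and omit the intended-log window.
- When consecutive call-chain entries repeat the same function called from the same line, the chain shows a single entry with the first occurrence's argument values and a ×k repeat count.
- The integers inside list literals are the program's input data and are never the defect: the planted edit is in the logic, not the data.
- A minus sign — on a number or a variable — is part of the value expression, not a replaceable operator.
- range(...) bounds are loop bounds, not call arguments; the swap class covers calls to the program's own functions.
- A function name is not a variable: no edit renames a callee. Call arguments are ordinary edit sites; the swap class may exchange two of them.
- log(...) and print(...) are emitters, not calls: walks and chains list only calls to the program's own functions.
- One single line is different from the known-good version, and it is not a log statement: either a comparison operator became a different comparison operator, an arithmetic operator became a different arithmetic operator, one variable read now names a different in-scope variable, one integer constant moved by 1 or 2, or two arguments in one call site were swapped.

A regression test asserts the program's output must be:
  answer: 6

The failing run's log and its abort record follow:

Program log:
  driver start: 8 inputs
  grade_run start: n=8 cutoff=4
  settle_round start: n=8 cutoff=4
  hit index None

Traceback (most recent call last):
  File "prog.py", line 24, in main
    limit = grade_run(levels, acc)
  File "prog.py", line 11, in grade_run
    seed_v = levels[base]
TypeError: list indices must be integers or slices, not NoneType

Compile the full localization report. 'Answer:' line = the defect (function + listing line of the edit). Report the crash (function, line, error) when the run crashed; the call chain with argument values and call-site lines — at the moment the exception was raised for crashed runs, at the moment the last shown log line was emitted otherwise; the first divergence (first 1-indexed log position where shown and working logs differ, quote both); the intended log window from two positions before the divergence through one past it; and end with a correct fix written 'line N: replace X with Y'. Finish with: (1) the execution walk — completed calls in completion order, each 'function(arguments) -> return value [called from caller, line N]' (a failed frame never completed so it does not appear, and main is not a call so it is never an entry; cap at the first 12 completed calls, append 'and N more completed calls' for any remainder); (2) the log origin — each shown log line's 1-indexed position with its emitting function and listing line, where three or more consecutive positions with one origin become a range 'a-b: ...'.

Answer: the defect is in settle_round at line 4.
The tell: The earliest visible damage is log position 4 — 'hit index None' rather than the intended 'hit index 3'.
Crash: grade_run, line 11, TypeError.
Call chain: main -> grade_run([9, 7, 10, 4, 8, 7, 6, 7], 4) (called at line 24).
First divergence: position 4; shown 'hit index None' vs intended 'hit index 3'.
Intended log window:
  2: grade_run start: n=8 cutoff=4
  3: settle_round start: n=8 cutoff=4
  4: hit index 3
  5: checkpoint: 12
Execution walk:
  settle_round([9, 7, 10, 4, 8, 7, 6, 7], 4) -> None  [called from grade_run, line 9]
Log origins:
  1 — main, line 23
  2 — grade_run, line 8
  3 — settle_round, line 2
  4 — grade_run, line 10
A correct fix: line 4: replace `items[mid]` with `items[width]`.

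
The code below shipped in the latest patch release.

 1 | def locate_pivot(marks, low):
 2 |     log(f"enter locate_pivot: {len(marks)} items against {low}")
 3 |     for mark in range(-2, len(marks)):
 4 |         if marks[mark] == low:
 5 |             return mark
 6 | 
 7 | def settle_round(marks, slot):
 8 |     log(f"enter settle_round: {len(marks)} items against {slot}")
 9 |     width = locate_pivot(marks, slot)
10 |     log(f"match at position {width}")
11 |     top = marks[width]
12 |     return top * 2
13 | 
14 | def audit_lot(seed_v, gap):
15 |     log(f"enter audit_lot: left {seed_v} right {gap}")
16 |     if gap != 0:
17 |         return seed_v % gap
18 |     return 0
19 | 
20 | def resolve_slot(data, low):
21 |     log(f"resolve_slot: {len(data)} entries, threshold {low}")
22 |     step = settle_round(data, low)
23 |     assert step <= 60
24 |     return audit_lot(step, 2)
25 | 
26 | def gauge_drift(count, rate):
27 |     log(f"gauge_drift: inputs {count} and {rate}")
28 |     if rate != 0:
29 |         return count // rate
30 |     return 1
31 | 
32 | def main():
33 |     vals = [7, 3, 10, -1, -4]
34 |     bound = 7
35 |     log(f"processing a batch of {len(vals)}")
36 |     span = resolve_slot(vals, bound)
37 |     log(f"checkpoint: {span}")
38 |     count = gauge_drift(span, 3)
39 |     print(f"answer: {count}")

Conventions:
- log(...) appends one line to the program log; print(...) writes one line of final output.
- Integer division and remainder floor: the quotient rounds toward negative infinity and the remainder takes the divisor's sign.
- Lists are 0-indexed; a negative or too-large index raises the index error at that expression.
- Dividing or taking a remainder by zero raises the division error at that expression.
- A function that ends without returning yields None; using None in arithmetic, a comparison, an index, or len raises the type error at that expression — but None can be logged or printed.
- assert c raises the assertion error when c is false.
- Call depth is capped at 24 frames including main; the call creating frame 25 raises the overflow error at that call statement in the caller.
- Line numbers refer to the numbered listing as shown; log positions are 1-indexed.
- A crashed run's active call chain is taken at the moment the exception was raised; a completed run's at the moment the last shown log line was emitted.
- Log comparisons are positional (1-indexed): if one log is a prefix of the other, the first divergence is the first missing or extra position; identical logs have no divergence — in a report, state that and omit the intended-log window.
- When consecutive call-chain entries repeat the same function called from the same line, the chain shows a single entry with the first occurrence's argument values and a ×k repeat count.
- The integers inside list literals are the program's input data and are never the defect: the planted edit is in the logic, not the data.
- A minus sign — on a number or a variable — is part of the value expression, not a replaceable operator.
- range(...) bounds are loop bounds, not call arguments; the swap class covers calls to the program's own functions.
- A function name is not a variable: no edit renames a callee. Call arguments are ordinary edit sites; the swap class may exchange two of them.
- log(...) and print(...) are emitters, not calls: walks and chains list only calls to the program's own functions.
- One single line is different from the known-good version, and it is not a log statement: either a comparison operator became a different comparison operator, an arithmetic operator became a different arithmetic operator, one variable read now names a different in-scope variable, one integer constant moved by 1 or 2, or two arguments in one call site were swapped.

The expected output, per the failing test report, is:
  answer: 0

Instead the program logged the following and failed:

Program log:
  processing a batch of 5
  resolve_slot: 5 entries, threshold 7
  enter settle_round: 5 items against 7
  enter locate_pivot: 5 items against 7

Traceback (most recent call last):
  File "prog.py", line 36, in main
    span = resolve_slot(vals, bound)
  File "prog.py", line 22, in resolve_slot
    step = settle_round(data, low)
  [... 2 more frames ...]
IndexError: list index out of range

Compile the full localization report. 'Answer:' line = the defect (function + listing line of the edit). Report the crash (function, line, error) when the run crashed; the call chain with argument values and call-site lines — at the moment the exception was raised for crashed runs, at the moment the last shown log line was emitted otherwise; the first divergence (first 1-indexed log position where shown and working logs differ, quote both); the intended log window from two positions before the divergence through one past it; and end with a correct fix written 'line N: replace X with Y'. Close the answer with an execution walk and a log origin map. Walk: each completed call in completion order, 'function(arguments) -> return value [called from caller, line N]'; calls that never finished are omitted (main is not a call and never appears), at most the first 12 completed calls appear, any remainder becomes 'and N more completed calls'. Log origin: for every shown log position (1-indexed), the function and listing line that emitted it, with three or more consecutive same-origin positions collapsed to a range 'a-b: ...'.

Answer: the defect is in locate_pivot at line 3.
The tell: The shown log is a 4-line prefix of the intended one, whose next entry is 'match at position 0'.
Crash: locate_pivot, line 4, IndexError.
Call chain: main -> resolve_slot([7, 3, 10, -1, -4], 7) (called at line 36) -> settle_round([7, 3, 10, -1, -4], 7) (called at line 22) -> locate_pivot([7, 3, 10, -1, -4], 7) (called at line 9).
First divergence: position 5 — after 4 matching lines the faulty run goes silent; intended next line 'match at position 0'.
Intended log window:
  3: enter settle_round: 5 items against 7
  4: enter locate_pivot: 5 items against 7
  5: match at position 0
  6: enter audit_lot: left 14 right 2
Execution walk:
  (no call completed)
Origin of each log line:
  1: logged in main at line 35
  2: logged in resolve_slot at line 21
  3: logged in settle_round at line 8
  4: logged in locate_pivot at line 2
A correct fix: line 3: replace `-2` with `0`.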